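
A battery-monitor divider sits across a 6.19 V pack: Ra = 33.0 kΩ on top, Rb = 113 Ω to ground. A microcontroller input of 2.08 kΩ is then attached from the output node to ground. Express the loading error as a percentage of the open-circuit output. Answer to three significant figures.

5.14 %

The divider's output (Thévenin) resistance is Ra‖Rb = 112.6 Ω.
Fractional drop under load = R_th/(R_th + R_L) = 112.6 / (112.6 + 2080) = 0.05136.
So the output falls by 5.14 %.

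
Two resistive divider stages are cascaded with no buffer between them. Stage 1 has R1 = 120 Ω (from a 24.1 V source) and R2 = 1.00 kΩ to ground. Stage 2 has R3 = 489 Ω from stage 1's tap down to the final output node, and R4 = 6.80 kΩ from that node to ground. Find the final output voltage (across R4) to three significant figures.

V_out ≈ 19.8 V

Stage 2 presents R3+R4 = 7289 Ω as a load on stage 1's tap.
Stage 1's lower leg becomes R2‖(R3+R4) = 879.4 Ω, so V_mid = 24.1 × 879.4/999.4 = 21.21 V.
Stage 2 is itself unloaded: V_out = V_mid × R4/(R3+R4) = 21.21 × 6800/7289 = 19.8 V.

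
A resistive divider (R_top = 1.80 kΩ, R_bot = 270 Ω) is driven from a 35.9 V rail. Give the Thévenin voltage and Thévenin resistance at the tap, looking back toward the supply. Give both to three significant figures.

V_th = 4.68 V, R_th = 235 Ω

V_th is the open-circuit tap voltage: 35.9 × 270/(1800 + 270) = 4.68 V.
With the supply zeroed, R_top and R_bot appear in parallel from the tap: R_th = R_top‖R_bot = (1800 × 270)/2070 = 235 Ω.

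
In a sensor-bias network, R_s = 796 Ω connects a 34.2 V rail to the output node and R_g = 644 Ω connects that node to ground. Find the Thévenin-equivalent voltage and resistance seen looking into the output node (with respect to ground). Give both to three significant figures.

V_th = 15.3 V, R_th = 356 Ω

V_th is the open-circuit tap voltage: 34.2 × 644/(796 + 644) = 15.3 V.
With the supply zeroed, R_s and R_g appear in parallel from the tap: R_th = R_s‖R_g = (796 × 644)/1440 = 356 Ω.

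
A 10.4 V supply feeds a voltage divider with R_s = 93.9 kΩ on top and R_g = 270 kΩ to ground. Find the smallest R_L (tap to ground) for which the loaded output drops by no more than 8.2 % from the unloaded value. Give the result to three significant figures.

Output resistance R_th = R_s‖R_g = (93.9 × 270)/363.9 = 69.67 kΩ.
The fractional drop is R_th/(R_th + R_L); requiring this ≤ 0.0820 gives R_L ≥ R_th(1/0.0820 − 1) = 69.67 × 11.20 = 780 kΩ.

R_L(min) ≈ 780 kΩ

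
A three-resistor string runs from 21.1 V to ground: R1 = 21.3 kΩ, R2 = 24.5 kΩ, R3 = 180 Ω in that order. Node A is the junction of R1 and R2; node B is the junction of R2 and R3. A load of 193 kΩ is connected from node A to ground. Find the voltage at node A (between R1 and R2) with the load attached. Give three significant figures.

Below node A the series string R2+R3 = 24680 Ω sits in parallel with the 193000 Ω load: 21880 Ω.
V_A = 21.1 × 21880/(21300 + 21880) = 10.7 V.

V ≈ 10.7 V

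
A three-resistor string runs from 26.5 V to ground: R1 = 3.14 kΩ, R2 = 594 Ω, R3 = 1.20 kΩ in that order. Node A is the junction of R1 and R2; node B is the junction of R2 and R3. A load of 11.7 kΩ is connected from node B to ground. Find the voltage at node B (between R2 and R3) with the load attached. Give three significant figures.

At node B, R3 is in parallel with the load: R3‖R_L = 1088 Ω.
Below node A the resistance is R2 + (R3‖R_L) = 1682 Ω, so V_A = 26.5 × 1682/4822 = 9.245 V.
Then V_B = V_A × (R3‖R_L)/(R2 + R3‖R_L) = 9.245 × 1088/1682 = 5.98 V.

V ≈ 5.98 V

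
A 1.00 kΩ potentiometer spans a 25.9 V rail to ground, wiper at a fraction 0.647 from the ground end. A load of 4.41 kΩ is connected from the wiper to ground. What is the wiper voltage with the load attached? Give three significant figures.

V ≈ 15.9 V

The wiper splits the pot into (1−α)R = 353.0 Ω above and αR = 647.0 Ω below.
Lower section ‖ load = 564.2 Ω.
V_wiper = 25.9 × 564.2/(353.0 + 564.2) = 15.9 V.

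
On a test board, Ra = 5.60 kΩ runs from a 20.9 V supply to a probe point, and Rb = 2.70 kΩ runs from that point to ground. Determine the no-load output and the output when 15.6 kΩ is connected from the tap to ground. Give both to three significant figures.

Unloaded: 6.80 V; loaded: 6.09 V

Open-circuit: V = 20.9 × 2.70/(5.60 + 2.70) = 6.80 V.
With the load, Rb becomes Rb‖R_L = 2.302 kΩ, so V = 20.9 × 2.302/7.902 = 6.09 V.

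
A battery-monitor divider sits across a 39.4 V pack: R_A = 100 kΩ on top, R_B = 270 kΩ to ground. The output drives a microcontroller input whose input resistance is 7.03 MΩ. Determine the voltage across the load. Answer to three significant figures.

The load sits in parallel with R_B: R_B‖R_L = (270 × 7030) / (270 + 7030) = 260.0 kΩ.
V_out = 39.4 × 260.0 / (100 + 260.0) = 39.4 × 260.0/360.0 = 28.5 V.

V_out ≈ 28.5 V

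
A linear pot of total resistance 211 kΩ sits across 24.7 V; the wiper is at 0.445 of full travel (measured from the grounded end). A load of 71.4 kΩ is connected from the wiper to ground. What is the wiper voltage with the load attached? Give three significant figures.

V ≈ 6.35 V

The wiper splits the pot into (1−α)R = 117.1 kΩ above and αR = 93.89 kΩ below.
Lower section ‖ load = 40.56 kΩ.
V_wiper = 24.7 × 40.56/(117.1 + 40.56) = 6.35 V.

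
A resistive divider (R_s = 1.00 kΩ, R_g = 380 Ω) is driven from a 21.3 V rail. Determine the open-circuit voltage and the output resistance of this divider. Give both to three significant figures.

V_th is the open-circuit tap voltage: 21.3 × 380/(1000 + 380) = 5.87 V.
With the supply zeroed, R_s and R_g appear in parallel from the tap: R_th = R_s‖R_g = (1000 × 380)/1380 = 275 Ω.

V_th = 5.87 V, R_th = 275 Ω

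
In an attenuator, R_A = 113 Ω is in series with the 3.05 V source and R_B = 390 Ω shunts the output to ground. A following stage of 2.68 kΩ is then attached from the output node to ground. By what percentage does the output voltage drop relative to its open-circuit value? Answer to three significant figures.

The divider's output (Thévenin) resistance is R_A‖R_B = 87.61 Ω.
Fractional drop under load = R_th/(R_th + R_L) = 87.61 / (87.61 + 2680) = 0.03166.
So the output falls by 3.17 %.

3.17 %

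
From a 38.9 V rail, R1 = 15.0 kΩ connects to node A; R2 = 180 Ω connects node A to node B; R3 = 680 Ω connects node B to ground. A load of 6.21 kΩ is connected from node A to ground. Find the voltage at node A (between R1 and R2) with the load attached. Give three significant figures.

Below node A the series string R2+R3 = 860.0 Ω sits in parallel with the 6210 Ω load: 755.4 Ω.
V_A = 38.9 × 755.4/(15000 + 755.4) = 1.87 V.

V ≈ 1.87 V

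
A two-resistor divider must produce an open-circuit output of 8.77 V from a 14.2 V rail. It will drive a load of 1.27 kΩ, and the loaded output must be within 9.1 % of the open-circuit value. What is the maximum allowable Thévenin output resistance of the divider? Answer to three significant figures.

R_th ≤ 127 Ω

Loading drop = R_th/(R_th + R_L) ≤ 0.0910, so R_th ≤ R_L · ε/(1−ε) = 1.27 kΩ × 0.0910/0.9090 = 127 Ω.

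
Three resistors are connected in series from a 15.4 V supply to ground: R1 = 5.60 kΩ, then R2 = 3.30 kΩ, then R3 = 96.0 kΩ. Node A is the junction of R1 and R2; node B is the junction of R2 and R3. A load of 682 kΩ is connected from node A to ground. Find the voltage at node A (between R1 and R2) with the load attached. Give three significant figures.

V ≈ 14.5 V

Below node A the series string R2+R3 = 99.30 kΩ sits in parallel with the 682 kΩ load: 86.68 kΩ.
V_A = 15.4 × 86.68/(5.60 + 86.68) = 14.5 V.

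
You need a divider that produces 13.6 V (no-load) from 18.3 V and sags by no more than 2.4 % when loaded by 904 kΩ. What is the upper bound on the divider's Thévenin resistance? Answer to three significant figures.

Loading drop = R_th/(R_th + R_L) ≤ 0.0240, so R_th ≤ R_L · ε/(1−ε) = 904 kΩ × 0.0240/0.9760 = 22.2 kΩ.
(Any R1, R2 with R2/(R1+R2) = 0.743 and R1‖R2 ≤ 22.2 kΩ will meet the spec.)

R_th ≤ 22.2 kΩ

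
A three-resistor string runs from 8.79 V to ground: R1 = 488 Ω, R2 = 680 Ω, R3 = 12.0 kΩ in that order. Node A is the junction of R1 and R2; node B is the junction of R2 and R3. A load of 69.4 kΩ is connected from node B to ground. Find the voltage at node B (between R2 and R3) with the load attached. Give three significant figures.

At node B, R3 is in parallel with the load: R3‖R_L = 10230 Ω.
Below node A the resistance is R2 + (R3‖R_L) = 10910 Ω, so V_A = 8.79 × 10910/11400 = 8.414 V.
Then V_B = V_A × (R3‖R_L)/(R2 + R3‖R_L) = 8.414 × 10230/10910 = 7.89 V.

V ≈ 7.89 V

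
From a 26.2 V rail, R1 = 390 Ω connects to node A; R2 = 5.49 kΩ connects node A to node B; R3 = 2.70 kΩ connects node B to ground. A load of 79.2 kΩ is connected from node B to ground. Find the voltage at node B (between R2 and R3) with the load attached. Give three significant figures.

V ≈ 8.06 V

At node B, R3 is in parallel with the load: R3‖R_L = 2611 Ω.
Below node A the resistance is R2 + (R3‖R_L) = 8101 Ω, so V_A = 26.2 × 8101/8491 = 25.00 V.
Then V_B = V_A × (R3‖R_L)/(R2 + R3‖R_L) = 25.00 × 2611/8101 = 8.06 V.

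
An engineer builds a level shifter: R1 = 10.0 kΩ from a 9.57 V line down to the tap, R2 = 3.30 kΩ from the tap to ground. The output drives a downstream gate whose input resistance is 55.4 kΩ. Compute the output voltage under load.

V_out ≈ 2.27 V

The load sits in parallel with R2: R2‖R_L = (3.30 × 55.4) / (3.30 + 55.4) = 3.114 kΩ.
V_out = 9.57 × 3.114 / (10.0 + 3.114) = 9.57 × 3.114/13.11 = 2.27 V.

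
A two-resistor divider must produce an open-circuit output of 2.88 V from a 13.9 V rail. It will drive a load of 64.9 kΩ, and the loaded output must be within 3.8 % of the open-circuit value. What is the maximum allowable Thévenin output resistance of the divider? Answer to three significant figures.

R_th ≤ 2.56 kΩ

Loading drop = R_th/(R_th + R_L) ≤ 0.0380, so R_th ≤ R_L · ε/(1−ε) = 64.9 kΩ × 0.0380/0.9620 = 2.56 kΩ.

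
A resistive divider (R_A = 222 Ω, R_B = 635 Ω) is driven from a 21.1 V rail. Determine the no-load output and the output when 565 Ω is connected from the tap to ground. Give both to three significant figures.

Open-circuit: V = 21.1 × 635/(222 + 635) = 15.6 V.
With the load, R_B becomes R_B‖R_L = 299.0 Ω, so V = 21.1 × 299.0/521.0 = 12.1 V.

Unloaded: 15.6 V; loaded: 12.1 V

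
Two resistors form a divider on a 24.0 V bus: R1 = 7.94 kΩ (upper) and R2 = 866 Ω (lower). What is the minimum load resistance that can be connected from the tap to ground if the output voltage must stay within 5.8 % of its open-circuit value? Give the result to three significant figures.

Output resistance R_th = R1‖R2 = (7940 × 866)/8806 = 780.8 Ω.
The fractional drop is R_th/(R_th + R_L); requiring this ≤ 0.0580 gives R_L ≥ R_th(1/0.0580 − 1) = 780.8 × 16.24 = 12.7 kΩ.

R_L(min) ≈ 12.7 kΩ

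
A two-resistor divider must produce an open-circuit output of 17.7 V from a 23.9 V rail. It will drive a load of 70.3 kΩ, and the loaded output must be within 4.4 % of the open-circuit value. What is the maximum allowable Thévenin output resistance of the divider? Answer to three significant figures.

R_th ≤ 3.24 kΩ

Loading drop = R_th/(R_th + R_L) ≤ 0.0440, so R_th ≤ R_L · ε/(1−ε) = 70.3 kΩ × 0.0440/0.9560 = 3.24 kΩ.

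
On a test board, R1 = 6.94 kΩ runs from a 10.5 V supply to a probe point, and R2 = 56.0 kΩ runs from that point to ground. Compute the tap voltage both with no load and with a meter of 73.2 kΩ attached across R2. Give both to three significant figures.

Open-circuit: V = 10.5 × 56.0/(6.94 + 56.0) = 9.34 V.
With the load, R2 becomes R2‖R_L = 31.73 kΩ, so V = 10.5 × 31.73/38.67 = 8.62 V.

Unloaded: 9.34 V; loaded: 8.62 V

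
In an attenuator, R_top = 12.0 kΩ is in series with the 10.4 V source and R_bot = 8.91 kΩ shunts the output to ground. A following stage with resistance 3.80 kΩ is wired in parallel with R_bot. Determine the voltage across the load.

The load sits in parallel with R_bot: R_bot‖R_L = (8.91 × 3.80) / (8.91 + 3.80) = 2.664 kΩ.
V_out = 10.4 × 2.664 / (12.0 + 2.664) = 10.4 × 2.664/14.66 = 1.89 V.

V_out ≈ 1.89 V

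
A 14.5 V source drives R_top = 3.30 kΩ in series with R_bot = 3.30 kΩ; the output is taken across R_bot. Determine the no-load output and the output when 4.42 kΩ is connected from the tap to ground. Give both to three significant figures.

Unloaded: 7.25 V; loaded: 5.28 V

Open-circuit: V = 14.5 × 3.30/(3.30 + 3.30) = 7.25 V.
With the load, R_bot becomes R_bot‖R_L = 1.889 kΩ, so V = 14.5 × 1.889/5.189 = 5.28 V.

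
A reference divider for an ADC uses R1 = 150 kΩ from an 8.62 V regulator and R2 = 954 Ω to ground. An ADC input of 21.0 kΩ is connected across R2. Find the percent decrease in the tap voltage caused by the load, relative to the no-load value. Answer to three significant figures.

4.32 %

The divider's output (Thévenin) resistance is R1‖R2 = 948.0 Ω.
Fractional drop under load = R_th/(R_th + R_L) = 948.0 / (948.0 + 21000) = 0.04319.
So the output falls by 4.32 %.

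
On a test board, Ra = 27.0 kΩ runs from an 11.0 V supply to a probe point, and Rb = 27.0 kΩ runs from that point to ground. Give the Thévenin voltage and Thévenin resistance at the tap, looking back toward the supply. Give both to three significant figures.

V_th = 5.50 V, R_th = 13.5 kΩ

V_th is the open-circuit tap voltage: 11.0 × 27.0/(27.0 + 27.0) = 5.50 V.
With the supply zeroed, Ra and Rb appear in parallel from the tap: R_th = Ra‖Rb = (27.0 × 27.0)/54.00 = 13.5 kΩ.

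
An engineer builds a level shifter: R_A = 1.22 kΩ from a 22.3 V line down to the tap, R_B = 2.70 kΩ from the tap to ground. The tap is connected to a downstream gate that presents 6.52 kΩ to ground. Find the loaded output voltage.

V_out ≈ 13.6 V

The load sits in parallel with R_B: R_B‖R_L = (2.70 × 6.52) / (2.70 + 6.52) = 1.909 kΩ.
V_out = 22.3 × 1.909 / (1.22 + 1.909) = 22.3 × 1.909/3.129 = 13.6 V.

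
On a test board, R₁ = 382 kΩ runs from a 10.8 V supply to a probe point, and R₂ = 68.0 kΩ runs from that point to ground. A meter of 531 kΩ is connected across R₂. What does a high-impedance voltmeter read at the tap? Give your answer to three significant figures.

V_out ≈ 1.47 V

The load sits in parallel with R₂: R₂‖R_L = (68.0 × 531) / (68.0 + 531) = 60.28 kΩ.
V_out = 10.8 × 60.28 / (382 + 60.28) = 10.8 × 60.28/442.3 = 1.47 V.
(Unloaded it would have been 1.63 V.)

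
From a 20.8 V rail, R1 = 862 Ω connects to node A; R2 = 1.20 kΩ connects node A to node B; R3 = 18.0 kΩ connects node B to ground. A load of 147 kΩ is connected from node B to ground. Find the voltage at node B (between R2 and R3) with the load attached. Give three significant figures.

At node B, R3 is in parallel with the load: R3‖R_L = 16040 Ω.
Below node A the resistance is R2 + (R3‖R_L) = 17240 Ω, so V_A = 20.8 × 17240/18100 = 19.81 V.
Then V_B = V_A × (R3‖R_L)/(R2 + R3‖R_L) = 19.81 × 16040/17240 = 18.4 V.

V ≈ 18.4 V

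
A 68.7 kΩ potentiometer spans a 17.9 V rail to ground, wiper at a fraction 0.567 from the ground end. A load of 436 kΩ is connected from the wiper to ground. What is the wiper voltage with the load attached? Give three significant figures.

The wiper splits the pot into (1−α)R = 29.75 kΩ above and αR = 38.95 kΩ below.
Lower section ‖ load = 35.76 kΩ.
V_wiper = 17.9 × 35.76/(29.75 + 35.76) = 9.77 V.

V ≈ 9.77 V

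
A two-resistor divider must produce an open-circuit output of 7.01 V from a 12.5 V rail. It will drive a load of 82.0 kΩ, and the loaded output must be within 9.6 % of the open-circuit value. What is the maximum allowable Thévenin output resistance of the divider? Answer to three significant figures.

Loading drop = R_th/(R_th + R_L) ≤ 0.0960, so R_th ≤ R_L · ε/(1−ε) = 82.0 kΩ × 0.0960/0.9040 = 8.71 kΩ.
(Any R1, R2 with R2/(R1+R2) = 0.561 and R1‖R2 ≤ 8.71 kΩ will meet the spec.)

R_th ≤ 8.71 kΩ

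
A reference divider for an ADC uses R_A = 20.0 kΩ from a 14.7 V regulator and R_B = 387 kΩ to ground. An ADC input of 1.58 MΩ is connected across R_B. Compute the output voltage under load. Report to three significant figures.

V_out ≈ 13.8 V

The load sits in parallel with R_B: R_B‖R_L = (387 × 1580) / (387 + 1580) = 310.9 kΩ.
V_out = 14.7 × 310.9 / (20.0 + 310.9) = 14.7 × 310.9/330.9 = 13.8 V.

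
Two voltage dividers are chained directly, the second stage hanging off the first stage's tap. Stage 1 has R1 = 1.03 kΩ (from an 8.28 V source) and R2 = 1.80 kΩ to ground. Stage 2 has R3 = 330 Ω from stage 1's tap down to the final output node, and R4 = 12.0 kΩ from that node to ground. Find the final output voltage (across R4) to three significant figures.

V_out ≈ 4.87 V

Stage 2 presents R3+R4 = 12330 Ω as a load on stage 1's tap.
Stage 1's lower leg becomes R2‖(R3+R4) = 1571 Ω, so V_mid = 8.28 × 1571/2601 = 5.001 V.
Stage 2 is itself unloaded: V_out = V_mid × R4/(R3+R4) = 5.001 × 12000/12330 = 4.87 V.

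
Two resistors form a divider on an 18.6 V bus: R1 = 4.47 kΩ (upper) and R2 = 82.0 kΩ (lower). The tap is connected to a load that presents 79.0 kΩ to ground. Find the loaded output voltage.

The load sits in parallel with R2: R2‖R_L = (82.0 × 79.0) / (82.0 + 79.0) = 40.24 kΩ.
V_out = 18.6 × 40.24 / (4.47 + 40.24) = 18.6 × 40.24/44.71 = 16.7 V.
(Unloaded it would have been 17.6 V.)

V_out ≈ 16.7 V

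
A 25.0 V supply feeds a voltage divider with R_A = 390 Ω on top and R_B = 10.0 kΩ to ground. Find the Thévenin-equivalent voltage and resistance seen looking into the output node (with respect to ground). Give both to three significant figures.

V_th = 24.1 V, R_th = 375 Ω

V_th is the open-circuit tap voltage: 25.0 × 10000/(390 + 10000) = 24.1 V.
With the supply zeroed, R_A and R_B appear in parallel from the tap: R_th = R_A‖R_B = (390 × 10000)/10390 = 375 Ω.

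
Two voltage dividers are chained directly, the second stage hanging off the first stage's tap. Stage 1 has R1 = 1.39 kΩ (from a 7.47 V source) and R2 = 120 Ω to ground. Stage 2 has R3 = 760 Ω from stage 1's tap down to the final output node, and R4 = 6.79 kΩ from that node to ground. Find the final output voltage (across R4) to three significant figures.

V_out ≈ 0.526 V

Stage 2 presents R3+R4 = 7550 Ω as a load on stage 1's tap.
Stage 1's lower leg becomes R2‖(R3+R4) = 118.1 Ω, so V_mid = 7.47 × 118.1/1508 = 0.5851 V.
Stage 2 is itself unloaded: V_out = V_mid × R4/(R3+R4) = 0.5851 × 6790/7550 = 0.526 V.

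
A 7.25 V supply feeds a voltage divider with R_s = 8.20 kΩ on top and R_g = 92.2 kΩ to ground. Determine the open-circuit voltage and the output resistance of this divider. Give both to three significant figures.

V_th = 6.66 V, R_th = 7.53 kΩ

V_th is the open-circuit tap voltage: 7.25 × 92.2/(8.20 + 92.2) = 6.66 V.
With the supply zeroed, R_s and R_g appear in parallel from the tap: R_th = R_s‖R_g = (8.20 × 92.2)/100.4 = 7.53 kΩ.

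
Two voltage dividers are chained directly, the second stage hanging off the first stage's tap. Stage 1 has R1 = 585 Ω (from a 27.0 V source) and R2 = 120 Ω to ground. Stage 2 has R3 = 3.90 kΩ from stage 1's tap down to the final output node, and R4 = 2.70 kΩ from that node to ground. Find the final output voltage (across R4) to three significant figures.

Stage 2 presents R3+R4 = 6600 Ω as a load on stage 1's tap.
Stage 1's lower leg becomes R2‖(R3+R4) = 117.9 Ω, so V_mid = 27.0 × 117.9/702.9 = 4.527 V.
Stage 2 is itself unloaded: V_out = V_mid × R4/(R3+R4) = 4.527 × 2700/6600 = 1.85 V.

V_out ≈ 1.85 V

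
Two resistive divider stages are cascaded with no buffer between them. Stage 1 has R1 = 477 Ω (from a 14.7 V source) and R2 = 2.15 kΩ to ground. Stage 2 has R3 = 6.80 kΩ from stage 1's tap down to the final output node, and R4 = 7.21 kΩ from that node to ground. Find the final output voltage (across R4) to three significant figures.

Stage 2 presents R3+R4 = 14010 Ω as a load on stage 1's tap.
Stage 1's lower leg becomes R2‖(R3+R4) = 1864 Ω, so V_mid = 14.7 × 1864/2341 = 11.70 V.
Stage 2 is itself unloaded: V_out = V_mid × R4/(R3+R4) = 11.70 × 7210/14010 = 6.02 V.

V_out ≈ 6.02 V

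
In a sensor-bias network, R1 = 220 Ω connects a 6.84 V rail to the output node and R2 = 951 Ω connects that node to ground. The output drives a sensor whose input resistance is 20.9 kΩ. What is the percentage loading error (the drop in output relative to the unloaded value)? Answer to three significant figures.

0.848 %

The divider's output (Thévenin) resistance is R1‖R2 = 178.7 Ω.
Fractional drop under load = R_th/(R_th + R_L) = 178.7 / (178.7 + 20900) = 0.008476.
So the output falls by 0.848 %.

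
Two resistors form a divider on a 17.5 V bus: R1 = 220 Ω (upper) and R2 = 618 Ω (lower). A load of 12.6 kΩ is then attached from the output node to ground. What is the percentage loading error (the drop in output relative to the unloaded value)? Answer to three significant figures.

The divider's output (Thévenin) resistance is R1‖R2 = 162.2 Ω.
Fractional drop under load = R_th/(R_th + R_L) = 162.2 / (162.2 + 12600) = 0.01271.
So the output falls by 1.27 %.

1.27 %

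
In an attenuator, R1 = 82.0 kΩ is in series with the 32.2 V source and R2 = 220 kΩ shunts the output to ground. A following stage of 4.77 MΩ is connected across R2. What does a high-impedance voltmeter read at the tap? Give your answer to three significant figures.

The load sits in parallel with R2: R2‖R_L = (220 × 4770) / (220 + 4770) = 210.3 kΩ.
V_out = 32.2 × 210.3 / (82.0 + 210.3) = 32.2 × 210.3/292.3 = 23.2 V.

V_out ≈ 23.2 V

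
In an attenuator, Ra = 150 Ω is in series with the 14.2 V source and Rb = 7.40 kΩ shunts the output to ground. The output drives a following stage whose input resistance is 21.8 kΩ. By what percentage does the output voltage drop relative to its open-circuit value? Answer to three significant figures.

The divider's output (Thévenin) resistance is Ra‖Rb = 147.0 Ω.
Fractional drop under load = R_th/(R_th + R_L) = 147.0 / (147.0 + 21800) = 0.006699.
So the output falls by 0.670 %.

0.670 %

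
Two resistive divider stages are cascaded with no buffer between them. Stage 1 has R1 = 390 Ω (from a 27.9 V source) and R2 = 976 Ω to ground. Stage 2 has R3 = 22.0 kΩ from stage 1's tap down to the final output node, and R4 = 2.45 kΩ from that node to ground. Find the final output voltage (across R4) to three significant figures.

V_out ≈ 1.98 V

Stage 2 presents R3+R4 = 24450 Ω as a load on stage 1's tap.
Stage 1's lower leg becomes R2‖(R3+R4) = 938.5 Ω, so V_mid = 27.9 × 938.5/1329 = 19.71 V.
Stage 2 is itself unloaded: V_out = V_mid × R4/(R3+R4) = 19.71 × 2450/24450 = 1.98 V.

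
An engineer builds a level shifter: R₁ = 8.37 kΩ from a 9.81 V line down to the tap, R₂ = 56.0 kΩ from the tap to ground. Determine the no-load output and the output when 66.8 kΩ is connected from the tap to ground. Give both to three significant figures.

Open-circuit: V = 9.81 × 56.0/(8.37 + 56.0) = 8.53 V.
With the load, R₂ becomes R₂‖R_L = 30.46 kΩ, so V = 9.81 × 30.46/38.83 = 7.70 V.

Unloaded: 8.53 V; loaded: 7.70 V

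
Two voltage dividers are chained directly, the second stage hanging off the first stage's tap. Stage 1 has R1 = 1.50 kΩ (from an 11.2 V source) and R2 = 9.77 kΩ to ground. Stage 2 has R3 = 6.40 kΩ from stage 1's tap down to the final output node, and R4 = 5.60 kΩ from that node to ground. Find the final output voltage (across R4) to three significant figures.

Stage 2 presents R3+R4 = 12.00 kΩ as a load on stage 1's tap.
Stage 1's lower leg becomes R2‖(R3+R4) = 5.385 kΩ, so V_mid = 11.2 × 5.385/6.885 = 8.760 V.
Stage 2 is itself unloaded: V_out = V_mid × R4/(R3+R4) = 8.760 × 5.60/12.00 = 4.09 V.

V_out ≈ 4.09 V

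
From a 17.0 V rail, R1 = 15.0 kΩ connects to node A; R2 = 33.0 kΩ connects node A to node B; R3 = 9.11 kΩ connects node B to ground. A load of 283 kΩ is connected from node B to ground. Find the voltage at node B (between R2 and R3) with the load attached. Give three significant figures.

V ≈ 2.64 V

At node B, R3 is in parallel with the load: R3‖R_L = 8.826 kΩ.
Below node A the resistance is R2 + (R3‖R_L) = 41.83 kΩ, so V_A = 17.0 × 41.83/56.83 = 12.51 V.
Then V_B = V_A × (R3‖R_L)/(R2 + R3‖R_L) = 12.51 × 8.826/41.83 = 2.64 V.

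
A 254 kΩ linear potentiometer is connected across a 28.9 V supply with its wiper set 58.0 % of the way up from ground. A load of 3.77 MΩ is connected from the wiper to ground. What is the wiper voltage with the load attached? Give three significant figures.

The wiper splits the pot into (1−α)R = 106.7 kΩ above and αR = 147.3 kΩ below.
Lower section ‖ load = 141.8 kΩ.
V_wiper = 28.9 × 141.8/(106.7 + 141.8) = 16.5 V.

V ≈ 16.5 V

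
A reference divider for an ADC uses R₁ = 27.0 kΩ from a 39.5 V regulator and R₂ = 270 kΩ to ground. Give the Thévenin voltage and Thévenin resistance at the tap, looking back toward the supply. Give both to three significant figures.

V_th = 35.9 V, R_th = 24.5 kΩ

V_th is the open-circuit tap voltage: 39.5 × 270/(27.0 + 270) = 35.9 V.
With the supply zeroed, R₁ and R₂ appear in parallel from the tap: R_th = R₁‖R₂ = (27.0 × 270)/297.0 = 24.5 kΩ.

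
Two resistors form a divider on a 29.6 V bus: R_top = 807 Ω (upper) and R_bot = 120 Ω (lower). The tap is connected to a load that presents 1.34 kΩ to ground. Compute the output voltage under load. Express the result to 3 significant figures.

The load sits in parallel with R_bot: R_bot‖R_L = (120 × 1340) / (120 + 1340) = 110.1 Ω.
V_out = 29.6 × 110.1 / (807 + 110.1) = 29.6 × 110.1/917.1 = 3.55 V.

V_out ≈ 3.55 V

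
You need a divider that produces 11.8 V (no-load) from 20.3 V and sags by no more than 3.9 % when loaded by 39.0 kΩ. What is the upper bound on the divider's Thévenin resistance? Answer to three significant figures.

R_th ≤ 1.58 kΩ

Loading drop = R_th/(R_th + R_L) ≤ 0.0390, so R_th ≤ R_L · ε/(1−ε) = 39.0 kΩ × 0.0390/0.9610 = 1.58 kΩ.
(Any R1, R2 with R2/(R1+R2) = 0.581 and R1‖R2 ≤ 1.58 kΩ will meet the spec.)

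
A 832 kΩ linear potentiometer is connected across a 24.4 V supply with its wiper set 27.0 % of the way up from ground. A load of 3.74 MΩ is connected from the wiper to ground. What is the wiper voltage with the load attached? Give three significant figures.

The wiper splits the pot into (1−α)R = 607.4 kΩ above and αR = 224.6 kΩ below.
Lower section ‖ load = 211.9 kΩ.
V_wiper = 24.4 × 211.9/(607.4 + 211.9) = 6.31 V.

V ≈ 6.31 V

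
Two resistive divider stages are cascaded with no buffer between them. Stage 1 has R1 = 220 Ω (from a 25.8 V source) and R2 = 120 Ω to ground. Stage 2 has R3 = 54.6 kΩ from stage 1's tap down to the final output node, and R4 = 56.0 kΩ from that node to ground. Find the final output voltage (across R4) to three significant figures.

V_out ≈ 4.61 V

Stage 2 presents R3+R4 = 110600 Ω as a load on stage 1's tap.
Stage 1's lower leg becomes R2‖(R3+R4) = 119.9 Ω, so V_mid = 25.8 × 119.9/339.9 = 9.099 V.
Stage 2 is itself unloaded: V_out = V_mid × R4/(R3+R4) = 9.099 × 56000/110600 = 4.61 V.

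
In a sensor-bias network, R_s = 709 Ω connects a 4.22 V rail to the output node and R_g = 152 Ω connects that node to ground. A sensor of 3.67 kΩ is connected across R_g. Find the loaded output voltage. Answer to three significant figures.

V_out ≈ 0.720 V

The load sits in parallel with R_g: R_g‖R_L = (152 × 3670) / (152 + 3670) = 146.0 Ω.
V_out = 4.22 × 146.0 / (709 + 146.0) = 4.22 × 146.0/855.0 = 0.720 V.
(Unloaded it would have been 0.745 V.)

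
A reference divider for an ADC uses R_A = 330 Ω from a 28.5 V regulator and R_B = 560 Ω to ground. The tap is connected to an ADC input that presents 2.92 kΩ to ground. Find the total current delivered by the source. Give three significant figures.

I ≈ 35.6 mA

R_B‖R_L = 469.9 Ω, so the source sees R_A + R_B‖R_L = 799.9 Ω.
I = 28.5 V / 799.9 Ω = 35.6 mA.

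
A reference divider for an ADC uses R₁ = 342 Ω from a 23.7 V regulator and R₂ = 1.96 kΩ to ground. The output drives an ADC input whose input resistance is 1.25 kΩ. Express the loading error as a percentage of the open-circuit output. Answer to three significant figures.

The divider's output (Thévenin) resistance is R₁‖R₂ = 291.2 Ω.
Fractional drop under load = R_th/(R_th + R_L) = 291.2 / (291.2 + 1250) = 0.1889.
So the output falls by 18.9 %.

18.9 %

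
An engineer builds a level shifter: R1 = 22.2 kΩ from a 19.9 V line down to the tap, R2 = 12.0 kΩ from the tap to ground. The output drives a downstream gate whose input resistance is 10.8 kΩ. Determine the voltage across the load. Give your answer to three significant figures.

V_out ≈ 4.06 V

The load sits in parallel with R2: R2‖R_L = (12.0 × 10.8) / (12.0 + 10.8) = 5.684 kΩ.
V_out = 19.9 × 5.684 / (22.2 + 5.684) = 19.9 × 5.684/27.88 = 4.06 V.
(Unloaded it would have been 6.98 V.)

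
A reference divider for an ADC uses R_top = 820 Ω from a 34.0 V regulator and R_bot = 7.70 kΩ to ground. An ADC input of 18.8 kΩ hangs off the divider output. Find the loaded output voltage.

V_out ≈ 29.6 V

The load sits in parallel with R_bot: R_bot‖R_L = (7700 × 18800) / (7700 + 18800) = 5463 Ω.
V_out = 34.0 × 5463 / (820 + 5463) = 34.0 × 5463/6283 = 29.6 V.
(Unloaded it would have been 30.7 V.)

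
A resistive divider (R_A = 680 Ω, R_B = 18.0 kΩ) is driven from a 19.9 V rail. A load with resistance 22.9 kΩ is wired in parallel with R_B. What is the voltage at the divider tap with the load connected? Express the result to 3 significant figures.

V_out ≈ 18.6 V

The load sits in parallel with R_B: R_B‖R_L = (18000 × 22900) / (18000 + 22900) = 10080 Ω.
V_out = 19.9 × 10080 / (680 + 10080) = 19.9 × 10080/10760 = 18.6 V.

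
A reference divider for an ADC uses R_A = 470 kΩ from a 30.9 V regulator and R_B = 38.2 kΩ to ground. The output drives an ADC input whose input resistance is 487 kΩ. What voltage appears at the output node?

The load sits in parallel with R_B: R_B‖R_L = (38.2 × 487) / (38.2 + 487) = 35.42 kΩ.
V_out = 30.9 × 35.42 / (470 + 35.42) = 30.9 × 35.42/505.4 = 2.17 V.

V_out ≈ 2.17 V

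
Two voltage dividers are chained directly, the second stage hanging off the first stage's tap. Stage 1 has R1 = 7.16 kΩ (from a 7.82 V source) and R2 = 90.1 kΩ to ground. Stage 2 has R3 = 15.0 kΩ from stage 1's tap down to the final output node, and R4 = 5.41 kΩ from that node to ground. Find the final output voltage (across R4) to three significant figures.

V_out ≈ 1.45 V

Stage 2 presents R3+R4 = 20.41 kΩ as a load on stage 1's tap.
Stage 1's lower leg becomes R2‖(R3+R4) = 16.64 kΩ, so V_mid = 7.82 × 16.64/23.80 = 5.467 V.
Stage 2 is itself unloaded: V_out = V_mid × R4/(R3+R4) = 5.467 × 5.41/20.41 = 1.45 V.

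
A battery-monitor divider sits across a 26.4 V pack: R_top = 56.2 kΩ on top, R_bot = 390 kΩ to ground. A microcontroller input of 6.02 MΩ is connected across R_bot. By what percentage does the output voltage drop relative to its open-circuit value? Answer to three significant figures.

0.809 %

The divider's output (Thévenin) resistance is R_top‖R_bot = 49.12 kΩ.
Fractional drop under load = R_th/(R_th + R_L) = 49.12 / (49.12 + 6020) = 0.008094.
So the output falls by 0.809 %.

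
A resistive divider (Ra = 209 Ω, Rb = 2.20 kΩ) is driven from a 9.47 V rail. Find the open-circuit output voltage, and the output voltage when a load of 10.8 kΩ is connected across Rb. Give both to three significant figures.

Unloaded: 8.65 V; loaded: 8.50 V

Open-circuit: V = 9.47 × 2200/(209 + 2200) = 8.65 V.
With the load, Rb becomes Rb‖R_L = 1828 Ω, so V = 9.47 × 1828/2037 = 8.50 V.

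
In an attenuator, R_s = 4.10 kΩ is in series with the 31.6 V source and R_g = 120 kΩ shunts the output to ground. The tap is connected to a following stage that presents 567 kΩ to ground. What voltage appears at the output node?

The load sits in parallel with R_g: R_g‖R_L = (120 × 567) / (120 + 567) = 99.04 kΩ.
V_out = 31.6 × 99.04 / (4.10 + 99.04) = 31.6 × 99.04/103.1 = 30.3 V.
(Unloaded it would have been 30.6 V.)

V_out ≈ 30.3 V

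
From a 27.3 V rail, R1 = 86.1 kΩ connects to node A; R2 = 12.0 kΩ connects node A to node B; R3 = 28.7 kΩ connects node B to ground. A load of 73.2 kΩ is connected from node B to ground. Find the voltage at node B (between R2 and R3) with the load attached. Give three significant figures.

V ≈ 4.74 V

At node B, R3 is in parallel with the load: R3‖R_L = 20.62 kΩ.
Below node A the resistance is R2 + (R3‖R_L) = 32.62 kΩ, so V_A = 27.3 × 32.62/118.7 = 7.501 V.
Then V_B = V_A × (R3‖R_L)/(R2 + R3‖R_L) = 7.501 × 20.62/32.62 = 4.74 V.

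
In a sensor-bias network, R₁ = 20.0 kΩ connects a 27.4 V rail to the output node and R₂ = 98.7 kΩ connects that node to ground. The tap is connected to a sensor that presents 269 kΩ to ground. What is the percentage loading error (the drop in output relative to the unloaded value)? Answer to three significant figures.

5.82 %

The divider's output (Thévenin) resistance is R₁‖R₂ = 16.63 kΩ.
Fractional drop under load = R_th/(R_th + R_L) = 16.63 / (16.63 + 269) = 0.05822.
So the output falls by 5.82 %.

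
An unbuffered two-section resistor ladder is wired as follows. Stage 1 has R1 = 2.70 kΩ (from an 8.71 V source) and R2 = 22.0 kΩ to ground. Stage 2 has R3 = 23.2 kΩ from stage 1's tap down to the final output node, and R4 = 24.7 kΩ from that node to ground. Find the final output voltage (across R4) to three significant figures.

Stage 2 presents R3+R4 = 47.90 kΩ as a load on stage 1's tap.
Stage 1's lower leg becomes R2‖(R3+R4) = 15.08 kΩ, so V_mid = 8.71 × 15.08/17.78 = 7.387 V.
Stage 2 is itself unloaded: V_out = V_mid × R4/(R3+R4) = 7.387 × 24.7/47.90 = 3.81 V.

V_out ≈ 3.81 V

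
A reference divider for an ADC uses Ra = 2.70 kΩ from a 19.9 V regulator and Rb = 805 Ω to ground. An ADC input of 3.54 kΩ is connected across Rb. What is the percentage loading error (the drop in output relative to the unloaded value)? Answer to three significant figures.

Unloaded V = 19.9 × 805/3505 = 4.5705 V.
Loaded: Rb‖R_L = 655.9 Ω, giving V = 19.9 × 655.9/3356 = 3.8892 V.
Drop = (4.5705 − 3.8892) / 4.5705 = 14.9 %.

14.9 %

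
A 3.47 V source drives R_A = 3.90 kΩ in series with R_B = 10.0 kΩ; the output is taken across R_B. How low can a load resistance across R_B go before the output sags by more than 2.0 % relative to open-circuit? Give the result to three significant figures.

R_L(min) ≈ 137 kΩ

Output resistance R_th = R_A‖R_B = (3.90 × 10.0)/13.90 = 2.806 kΩ.
The fractional drop is R_th/(R_th + R_L); requiring this ≤ 0.0200 gives R_L ≥ R_th(1/0.0200 − 1) = 2.806 × 49.00 = 137 kΩ.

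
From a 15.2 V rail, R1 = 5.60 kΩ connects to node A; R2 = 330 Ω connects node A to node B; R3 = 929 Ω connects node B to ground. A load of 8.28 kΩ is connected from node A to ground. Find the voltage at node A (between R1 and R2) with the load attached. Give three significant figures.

Below node A the series string R2+R3 = 1259 Ω sits in parallel with the 8280 Ω load: 1093 Ω.
V_A = 15.2 × 1093/(5600 + 1093) = 2.48 V.

V ≈ 2.48 V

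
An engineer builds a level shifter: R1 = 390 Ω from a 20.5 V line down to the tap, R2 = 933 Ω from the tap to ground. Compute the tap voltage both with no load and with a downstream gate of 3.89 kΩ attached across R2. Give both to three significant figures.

Unloaded: 14.5 V; loaded: 13.5 V

Open-circuit: V = 20.5 × 933/(390 + 933) = 14.5 V.
With the load, R2 becomes R2‖R_L = 752.5 Ω, so V = 20.5 × 752.5/1143 = 13.5 V.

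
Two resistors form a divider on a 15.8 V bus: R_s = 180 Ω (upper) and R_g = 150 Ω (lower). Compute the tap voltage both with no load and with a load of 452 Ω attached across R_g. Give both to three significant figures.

Open-circuit: V = 15.8 × 150/(180 + 150) = 7.18 V.
With the load, R_g becomes R_g‖R_L = 112.6 Ω, so V = 15.8 × 112.6/292.6 = 6.08 V.

Unloaded: 7.18 V; loaded: 6.08 V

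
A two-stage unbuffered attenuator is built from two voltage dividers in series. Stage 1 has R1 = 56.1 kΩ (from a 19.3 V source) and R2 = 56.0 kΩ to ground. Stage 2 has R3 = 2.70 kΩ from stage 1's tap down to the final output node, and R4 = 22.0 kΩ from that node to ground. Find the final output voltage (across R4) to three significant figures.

Stage 2 presents R3+R4 = 24.70 kΩ as a load on stage 1's tap.
Stage 1's lower leg becomes R2‖(R3+R4) = 17.14 kΩ, so V_mid = 19.3 × 17.14/73.24 = 4.517 V.
Stage 2 is itself unloaded: V_out = V_mid × R4/(R3+R4) = 4.517 × 22.0/24.70 = 4.02 V.

V_out ≈ 4.02 V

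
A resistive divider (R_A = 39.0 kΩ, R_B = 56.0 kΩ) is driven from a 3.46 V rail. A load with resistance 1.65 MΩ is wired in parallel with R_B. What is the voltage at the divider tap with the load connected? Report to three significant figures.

The load sits in parallel with R_B: R_B‖R_L = (56.0 × 1650) / (56.0 + 1650) = 54.16 kΩ.
V_out = 3.46 × 54.16 / (39.0 + 54.16) = 3.46 × 54.16/93.16 = 2.01 V.

V_out ≈ 2.01 V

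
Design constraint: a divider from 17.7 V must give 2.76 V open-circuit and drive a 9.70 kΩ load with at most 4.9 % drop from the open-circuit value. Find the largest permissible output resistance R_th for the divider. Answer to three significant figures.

R_th ≤ 500 Ω

Loading drop = R_th/(R_th + R_L) ≤ 0.0490, so R_th ≤ R_L · ε/(1−ε) = 9.70 kΩ × 0.0490/0.9510 = 500 Ω.
(Any R1, R2 with R2/(R1+R2) = 0.156 and R1‖R2 ≤ 500 Ω will meet the spec.)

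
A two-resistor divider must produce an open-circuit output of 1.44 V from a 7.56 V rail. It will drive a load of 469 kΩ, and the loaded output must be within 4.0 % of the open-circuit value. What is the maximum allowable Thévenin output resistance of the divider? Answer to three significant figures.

Loading drop = R_th/(R_th + R_L) ≤ 0.0400, so R_th ≤ R_L · ε/(1−ε) = 469 kΩ × 0.0400/0.9600 = 19.5 kΩ.

R_th ≤ 19.5 kΩ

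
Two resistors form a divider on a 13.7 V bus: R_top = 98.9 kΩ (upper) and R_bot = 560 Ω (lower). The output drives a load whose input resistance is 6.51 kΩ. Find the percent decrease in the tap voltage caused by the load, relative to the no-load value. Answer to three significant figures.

7.88 %

The divider's output (Thévenin) resistance is R_top‖R_bot = 556.8 Ω.
Fractional drop under load = R_th/(R_th + R_L) = 556.8 / (556.8 + 6510) = 0.07880.
So the output falls by 7.88 %.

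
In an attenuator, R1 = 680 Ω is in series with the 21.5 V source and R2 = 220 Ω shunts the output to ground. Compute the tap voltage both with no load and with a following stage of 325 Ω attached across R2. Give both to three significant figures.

Open-circuit: V = 21.5 × 220/(680 + 220) = 5.26 V.
With the load, R2 becomes R2‖R_L = 131.2 Ω, so V = 21.5 × 131.2/811.2 = 3.48 V.

Unloaded: 5.26 V; loaded: 3.48 V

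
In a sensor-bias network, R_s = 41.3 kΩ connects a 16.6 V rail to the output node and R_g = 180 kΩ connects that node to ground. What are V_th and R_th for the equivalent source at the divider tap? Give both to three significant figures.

V_th is the open-circuit tap voltage: 16.6 × 180/(41.3 + 180) = 13.5 V.
With the supply zeroed, R_s and R_g appear in parallel from the tap: R_th = R_s‖R_g = (41.3 × 180)/221.3 = 33.6 kΩ.

V_th = 13.5 V, R_th = 33.6 kΩ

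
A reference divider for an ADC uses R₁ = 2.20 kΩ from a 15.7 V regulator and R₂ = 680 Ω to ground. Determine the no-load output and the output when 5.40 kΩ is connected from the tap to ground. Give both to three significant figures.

Open-circuit: V = 15.7 × 680/(2200 + 680) = 3.71 V.
With the load, R₂ becomes R₂‖R_L = 603.9 Ω, so V = 15.7 × 603.9/2804 = 3.38 V.

Unloaded: 3.71 V; loaded: 3.38 V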